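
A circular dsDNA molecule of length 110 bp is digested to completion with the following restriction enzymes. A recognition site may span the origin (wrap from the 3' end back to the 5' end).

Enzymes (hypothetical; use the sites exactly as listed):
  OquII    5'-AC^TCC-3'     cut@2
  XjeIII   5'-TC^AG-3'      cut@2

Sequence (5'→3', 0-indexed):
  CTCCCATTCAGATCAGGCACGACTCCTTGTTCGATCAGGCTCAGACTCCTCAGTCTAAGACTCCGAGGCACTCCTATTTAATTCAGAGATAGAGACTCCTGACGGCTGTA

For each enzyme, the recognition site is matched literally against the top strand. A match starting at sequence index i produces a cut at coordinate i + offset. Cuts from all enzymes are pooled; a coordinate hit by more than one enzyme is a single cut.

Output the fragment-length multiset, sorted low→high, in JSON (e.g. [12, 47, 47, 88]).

[4,5,5,6,8,9,10,10,12,13,13,15]

Scan for sites:
  OquII ACTCC/2: at [21, 44, 59, 69, 94, 109] ⇒ [1, 23, 46, 61, 71, 96]
  XjeIII TCAG/2: at [7, 12, 34, 40, 49, 82] ⇒ [9, 14, 36, 42, 51, 84]

Pooled cuts: [1, 9, 14, 23, 36, 42, 46, 51, 61, 71, 84, 96]

Fragment lengths:
  1→9: 8 bp
  9→14: 5 bp
  14→23: 9 bp
  23→36: 13 bp
  36→42: 6 bp
  42→46: 4 bp
  46→51: 5 bp
  51→61: 10 bp
  61→71: 10 bp
  71→84: 13 bp
  84→96: 12 bp
  96→1 (wrap): 110-96+1 = 15 bp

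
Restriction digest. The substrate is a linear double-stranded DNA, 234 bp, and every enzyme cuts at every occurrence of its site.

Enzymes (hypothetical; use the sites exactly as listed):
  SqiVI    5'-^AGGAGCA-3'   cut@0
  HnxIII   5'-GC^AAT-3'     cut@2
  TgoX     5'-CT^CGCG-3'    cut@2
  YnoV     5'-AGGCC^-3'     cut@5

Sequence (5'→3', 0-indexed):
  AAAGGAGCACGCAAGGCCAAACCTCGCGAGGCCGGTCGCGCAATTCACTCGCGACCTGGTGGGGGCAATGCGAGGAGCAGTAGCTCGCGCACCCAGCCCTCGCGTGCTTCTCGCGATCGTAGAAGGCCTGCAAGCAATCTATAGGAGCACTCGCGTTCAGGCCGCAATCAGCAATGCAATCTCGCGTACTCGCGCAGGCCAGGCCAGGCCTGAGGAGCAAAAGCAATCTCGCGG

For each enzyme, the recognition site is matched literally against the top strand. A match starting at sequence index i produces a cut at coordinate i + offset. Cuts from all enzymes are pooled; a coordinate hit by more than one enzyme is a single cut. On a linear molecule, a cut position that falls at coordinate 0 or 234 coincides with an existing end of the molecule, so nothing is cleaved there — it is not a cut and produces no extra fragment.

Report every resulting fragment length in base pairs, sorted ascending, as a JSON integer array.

[2,2,2,5,5,5,5,5,5,6,6,7,7,7,8,8,8,9,9,10,11,12,12,13,15,16,17,17]

Scan for sites:
  SqiVI AGGAGCA/0: at [2, 72, 142, 212] ⇒ [2, 72, 142, 212]
  HnxIII GCAAT/2: at [39, 64, 133, 163, 170, 175, 222] ⇒ [41, 66, 135, 165, 172, 177, 224]
  TgoX CTCGCG/2: at [22, 47, 83, 98, 109, 149, 180, 188, 227] ⇒ [24, 49, 85, 100, 111, 151, 182, 190, 229]
  YnoV AGGCC/5: at [13, 28, 123, 158, 195, 200, 205] ⇒ [18, 33, 128, 163, 200, 205, 210]

All cut coordinates (distinct, sorted): [2, 18, 24, 33, 41, 49, 66, 72, 85, 100, 111, 128, 135, 142, 151, 163, 165, 172, 177, 182, 190, 200, 205, 210, 212, 224, 229]

Fragment lengths:
  [0,2): 2 bp
  [2,18): 16 bp
  [18,24): 6 bp
  [24,33): 9 bp
  [33,41): 8 bp
  [41,49): 8 bp
  [49,66): 17 bp
  [66,72): 6 bp
  [72,85): 13 bp
  [85,100): 15 bp
  [100,111): 11 bp
  [111,128): 17 bp
  [128,135): 7 bp
  [135,142): 7 bp
  [142,151): 9 bp
  [151,163): 12 bp
  [163,165): 2 bp
  [165,172): 7 bp
  [172,177): 5 bp
  [177,182): 5 bp
  [182,190): 8 bp
  [190,200): 10 bp
  [200,205): 5 bp
  [205,210): 5 bp
  [210,212): 2 bp
  [212,224): 12 bp
  [224,229): 5 bp
  [229,234): 5 bp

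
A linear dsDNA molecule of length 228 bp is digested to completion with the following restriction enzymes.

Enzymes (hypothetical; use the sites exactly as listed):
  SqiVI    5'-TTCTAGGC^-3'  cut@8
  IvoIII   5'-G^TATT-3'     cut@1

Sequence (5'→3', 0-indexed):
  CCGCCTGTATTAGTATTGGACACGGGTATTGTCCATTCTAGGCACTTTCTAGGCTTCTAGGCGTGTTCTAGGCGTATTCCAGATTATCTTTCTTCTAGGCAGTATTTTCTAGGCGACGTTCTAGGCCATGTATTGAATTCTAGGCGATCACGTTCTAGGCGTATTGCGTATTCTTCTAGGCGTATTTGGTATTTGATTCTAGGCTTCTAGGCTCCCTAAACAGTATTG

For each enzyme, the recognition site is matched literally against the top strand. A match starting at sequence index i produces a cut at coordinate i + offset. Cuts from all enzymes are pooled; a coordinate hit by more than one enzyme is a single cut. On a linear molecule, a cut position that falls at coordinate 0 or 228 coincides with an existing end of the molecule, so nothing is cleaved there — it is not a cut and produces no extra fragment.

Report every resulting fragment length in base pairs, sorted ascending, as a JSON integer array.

Scan for sites:
  SqiVI TTCTAGGC/8: at [35, 46, 54, 65, 92, 106, 118, 137, 152, 173, 196, 204] ⇒ [43, 54, 62, 73, 100, 114, 126, 145, 160, 181, 204, 212]
  IvoIII GTATT/1: at [6, 12, 25, 73, 101, 129, 160, 167, 181, 188, 222] ⇒ [7, 13, 26, 74, 102, 130, 161, 168, 182, 189, 223]

All cut coordinates (distinct, sorted): [7, 13, 26, 43, 54, 62, 73, 74, 100, 102, 114, 126, 130, 145, 160, 161, 168, 181, 182, 189, 204, 212, 223]

Fragments:
  [0,7): 7 bp
  [7,13): 6 bp
  [13,26): 13 bp
  [26,43): 17 bp
  [43,54): 11 bp
  [54,62): 8 bp
  [62,73): 11 bp
  [73,74): 1 bp
  [74,100): 26 bp
  [100,102): 2 bp
  [102,114): 12 bp
  [114,126): 12 bp
  [126,130): 4 bp
  [130,145): 15 bp
  [145,160): 15 bp
  [160,161): 1 bp
  [161,168): 7 bp
  [168,181): 13 bp
  [181,182): 1 bp
  [182,189): 7 bp
  [189,204): 15 bp
  [204,212): 8 bp
  [212,223): 11 bp
  [223,228): 5 bp

[1,1,1,2,4,5,6,7,7,7,8,8,11,11,11,12,12,13,13,15,15,15,17,26]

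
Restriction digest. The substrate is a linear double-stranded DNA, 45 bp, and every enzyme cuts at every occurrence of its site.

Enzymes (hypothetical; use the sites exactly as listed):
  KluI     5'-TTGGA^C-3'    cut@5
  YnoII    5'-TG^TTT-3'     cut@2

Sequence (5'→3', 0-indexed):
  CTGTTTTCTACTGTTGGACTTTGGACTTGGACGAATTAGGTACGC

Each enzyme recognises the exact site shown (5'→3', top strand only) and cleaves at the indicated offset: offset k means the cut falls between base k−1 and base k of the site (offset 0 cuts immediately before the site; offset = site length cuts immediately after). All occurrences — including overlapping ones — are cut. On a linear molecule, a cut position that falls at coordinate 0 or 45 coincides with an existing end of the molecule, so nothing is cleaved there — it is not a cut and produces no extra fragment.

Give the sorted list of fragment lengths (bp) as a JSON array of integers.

[3,6,7,14,15]

Scan for sites:
  KluI (TTGGAC, off=5): starts [13, 20, 26] → cuts [18, 25, 31]
  YnoII (TGTTT, off=2): starts [1] → cuts [3]

Pooled cuts: [3, 18, 25, 31]

Fragment lengths:
  [0,3): 3 bp
  [3,18): 15 bp
  [18,25): 7 bp
  [25,31): 6 bp
  [31,45): 14 bp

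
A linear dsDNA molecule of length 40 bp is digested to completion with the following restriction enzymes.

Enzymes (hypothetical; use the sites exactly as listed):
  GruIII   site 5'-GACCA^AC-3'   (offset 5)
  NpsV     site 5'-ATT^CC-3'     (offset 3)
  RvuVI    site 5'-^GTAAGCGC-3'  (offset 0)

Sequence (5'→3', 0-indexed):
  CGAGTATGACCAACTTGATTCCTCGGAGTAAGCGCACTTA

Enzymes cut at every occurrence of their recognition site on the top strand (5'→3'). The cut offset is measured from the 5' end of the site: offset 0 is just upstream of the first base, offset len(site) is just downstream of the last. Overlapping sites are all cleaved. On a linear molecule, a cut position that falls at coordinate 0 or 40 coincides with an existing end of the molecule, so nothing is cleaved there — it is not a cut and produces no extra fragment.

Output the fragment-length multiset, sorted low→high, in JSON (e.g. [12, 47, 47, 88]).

Site scan:
  GruIII (GACCAAC, off=5): starts [7] → cuts [12]
  NpsV (ATTCC, off=3): starts [17] → cuts [20]
  RvuVI (GTAAGCGC, off=0): starts [27] → cuts [27]

All cut coordinates (distinct, sorted): [12, 20, 27]

Fragment lengths:
  [0,12): 12 bp
  [12,20): 8 bp
  [20,27): 7 bp
  [27,40): 13 bp

[7,8,12,13]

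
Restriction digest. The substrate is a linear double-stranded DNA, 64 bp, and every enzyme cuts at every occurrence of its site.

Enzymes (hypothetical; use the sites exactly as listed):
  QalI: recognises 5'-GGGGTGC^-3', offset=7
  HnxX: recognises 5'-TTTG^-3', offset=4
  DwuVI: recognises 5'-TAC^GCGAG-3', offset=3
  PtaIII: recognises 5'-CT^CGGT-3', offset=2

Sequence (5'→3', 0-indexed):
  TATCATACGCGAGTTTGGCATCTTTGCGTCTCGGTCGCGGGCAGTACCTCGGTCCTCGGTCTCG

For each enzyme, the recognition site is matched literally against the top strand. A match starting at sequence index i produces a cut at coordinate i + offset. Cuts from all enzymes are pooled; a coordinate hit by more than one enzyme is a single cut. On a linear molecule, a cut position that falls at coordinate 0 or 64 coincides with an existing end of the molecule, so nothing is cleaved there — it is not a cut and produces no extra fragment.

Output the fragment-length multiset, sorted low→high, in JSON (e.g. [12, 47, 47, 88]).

Scan for sites:
  QalI (GGGGTGC, off=7): no sites
  HnxX (TTTG, off=4): starts [13, 22] → cuts [17, 26]
  DwuVI (TACGCGAG, off=3): starts [5] → cuts [8]
  PtaIII (CTCGGT, off=2): starts [29, 47, 54] → cuts [31, 49, 56]

All cut coordinates (distinct, sorted): [8, 17, 26, 31, 49, 56]

Fragments:
  [0,8): 8 bp
  [8,17): 9 bp
  [17,26): 9 bp
  [26,31): 5 bp
  [31,49): 18 bp
  [49,56): 7 bp
  [56,64): 8 bp

[5,7,8,8,9,9,18]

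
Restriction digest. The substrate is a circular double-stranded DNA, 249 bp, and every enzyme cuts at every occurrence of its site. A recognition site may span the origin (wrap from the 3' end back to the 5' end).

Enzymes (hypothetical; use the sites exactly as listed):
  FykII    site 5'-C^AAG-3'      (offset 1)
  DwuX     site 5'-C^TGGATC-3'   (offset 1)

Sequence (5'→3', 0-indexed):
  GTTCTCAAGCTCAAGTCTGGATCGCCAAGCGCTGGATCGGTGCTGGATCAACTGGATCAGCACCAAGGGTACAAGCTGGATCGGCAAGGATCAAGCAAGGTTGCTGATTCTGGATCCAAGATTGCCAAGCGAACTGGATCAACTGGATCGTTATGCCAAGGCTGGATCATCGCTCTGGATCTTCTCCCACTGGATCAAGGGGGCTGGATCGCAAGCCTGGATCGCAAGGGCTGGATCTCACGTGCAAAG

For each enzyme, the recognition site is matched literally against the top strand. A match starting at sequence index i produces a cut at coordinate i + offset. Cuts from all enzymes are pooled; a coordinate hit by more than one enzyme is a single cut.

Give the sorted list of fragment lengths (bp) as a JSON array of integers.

[4,4,5,5,5,6,6,6,6,7,7,8,8,8,8,8,9,9,9,9,9,11,12,13,14,14,15,24]

Site scan:
  FykII CAAG/1: at [5, 11, 25, 63, 71, 84, 91, 95, 116, 125, 156, 195, 211, 224] ⇒ [6, 12, 26, 64, 72, 85, 92, 96, 117, 126, 157, 196, 212, 225]
  DwuX CTGGATC/1: at [16, 31, 42, 51, 75, 109, 133, 142, 161, 174, 189, 203, 216, 230] ⇒ [17, 32, 43, 52, 76, 110, 134, 143, 162, 175, 190, 204, 217, 231]

Pooled cuts: [6, 12, 17, 26, 32, 43, 52, 64, 72, 76, 85, 92, 96, 110, 117, 126, 134, 143, 157, 162, 175, 190, 196, 204, 212, 217, 225, 231]

Fragments:
  6→12: 6 bp
  12→17: 5 bp
  17→26: 9 bp
  26→32: 6 bp
  32→43: 11 bp
  43→52: 9 bp
  52→64: 12 bp
  64→72: 8 bp
  72→76: 4 bp
  76→85: 9 bp
  85→92: 7 bp
  92→96: 4 bp
  96→110: 14 bp
  110→117: 7 bp
  117→126: 9 bp
  126→134: 8 bp
  134→143: 9 bp
  143→157: 14 bp
  157→162: 5 bp
  162→175: 13 bp
  175→190: 15 bp
  190→196: 6 bp
  196→204: 8 bp
  204→212: 8 bp
  212→217: 5 bp
  217→225: 8 bp
  225→231: 6 bp
  231→6 (wrap): 249-231+6 = 24 bp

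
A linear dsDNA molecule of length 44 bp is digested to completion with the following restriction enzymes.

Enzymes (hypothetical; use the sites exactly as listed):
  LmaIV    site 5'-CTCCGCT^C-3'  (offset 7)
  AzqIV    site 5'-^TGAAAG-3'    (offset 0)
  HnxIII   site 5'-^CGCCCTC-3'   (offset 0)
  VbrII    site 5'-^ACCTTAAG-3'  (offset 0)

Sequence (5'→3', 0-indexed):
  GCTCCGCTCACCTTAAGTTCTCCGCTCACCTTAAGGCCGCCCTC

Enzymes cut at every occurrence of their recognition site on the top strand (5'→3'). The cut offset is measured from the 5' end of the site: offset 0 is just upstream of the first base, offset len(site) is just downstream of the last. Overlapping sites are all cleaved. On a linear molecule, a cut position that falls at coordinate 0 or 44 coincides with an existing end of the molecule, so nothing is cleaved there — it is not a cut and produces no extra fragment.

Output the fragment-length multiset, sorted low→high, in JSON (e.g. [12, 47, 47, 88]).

[1,1,7,8,10,17]

Scan for sites:
  LmaIV (CTCCGCTC, off=7): starts [1, 19] → cuts [8, 26]
  AzqIV (TGAAAG, off=0): no sites
  HnxIII (CGCCCTC, off=0): starts [37] → cuts [37]
  VbrII (ACCTTAAG, off=0): starts [9, 27] → cuts [9, 27]

Pooled cuts: [8, 9, 26, 27, 37]

Fragments:
  [0,8): 8 bp
  [8,9): 1 bp
  [9,26): 17 bp
  [26,27): 1 bp
  [27,37): 10 bp
  [37,44): 7 bp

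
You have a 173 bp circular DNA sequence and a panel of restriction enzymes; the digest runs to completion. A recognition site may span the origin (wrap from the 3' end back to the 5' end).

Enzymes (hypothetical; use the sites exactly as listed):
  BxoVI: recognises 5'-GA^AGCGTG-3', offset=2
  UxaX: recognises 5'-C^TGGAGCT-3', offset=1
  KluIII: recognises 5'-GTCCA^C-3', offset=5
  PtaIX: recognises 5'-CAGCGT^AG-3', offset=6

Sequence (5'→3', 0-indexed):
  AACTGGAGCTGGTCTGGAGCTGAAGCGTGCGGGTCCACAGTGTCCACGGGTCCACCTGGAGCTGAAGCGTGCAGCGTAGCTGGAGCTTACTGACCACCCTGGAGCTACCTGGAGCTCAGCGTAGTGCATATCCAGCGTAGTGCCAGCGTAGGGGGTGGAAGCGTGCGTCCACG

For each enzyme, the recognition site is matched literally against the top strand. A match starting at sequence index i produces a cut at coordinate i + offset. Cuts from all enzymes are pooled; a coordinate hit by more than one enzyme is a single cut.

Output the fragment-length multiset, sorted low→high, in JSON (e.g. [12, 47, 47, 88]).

Scan for sites:
  BxoVI (GAAGCGTG, off=2): starts [21, 63, 157] → cuts [23, 65, 159]
  UxaX (CTGGAGCT, off=1): starts [2, 13, 55, 79, 98, 108] → cuts [3, 14, 56, 80, 99, 109]
  KluIII (GTCCAC, off=5): starts [32, 41, 49, 166] → cuts [37, 46, 54, 171]
  PtaIX (CAGCGTAG, off=6): starts [71, 116, 132, 143] → cuts [77, 122, 138, 149]

All cut coordinates (distinct, sorted): [3, 14, 23, 37, 46, 54, 56, 65, 77, 80, 99, 109, 122, 138, 149, 159, 171]

Fragments:
  3→14: 11 bp
  14→23: 9 bp
  23→37: 14 bp
  37→46: 9 bp
  46→54: 8 bp
  54→56: 2 bp
  56→65: 9 bp
  65→77: 12 bp
  77→80: 3 bp
  80→99: 19 bp
  99→109: 10 bp
  109→122: 13 bp
  122→138: 16 bp
  138→149: 11 bp
  149→159: 10 bp
  159→171: 12 bp
  171→3 (wrap): 173-171+3 = 5 bp

[2,3,5,8,9,9,9,10,10,11,11,12,12,13,14,16,19]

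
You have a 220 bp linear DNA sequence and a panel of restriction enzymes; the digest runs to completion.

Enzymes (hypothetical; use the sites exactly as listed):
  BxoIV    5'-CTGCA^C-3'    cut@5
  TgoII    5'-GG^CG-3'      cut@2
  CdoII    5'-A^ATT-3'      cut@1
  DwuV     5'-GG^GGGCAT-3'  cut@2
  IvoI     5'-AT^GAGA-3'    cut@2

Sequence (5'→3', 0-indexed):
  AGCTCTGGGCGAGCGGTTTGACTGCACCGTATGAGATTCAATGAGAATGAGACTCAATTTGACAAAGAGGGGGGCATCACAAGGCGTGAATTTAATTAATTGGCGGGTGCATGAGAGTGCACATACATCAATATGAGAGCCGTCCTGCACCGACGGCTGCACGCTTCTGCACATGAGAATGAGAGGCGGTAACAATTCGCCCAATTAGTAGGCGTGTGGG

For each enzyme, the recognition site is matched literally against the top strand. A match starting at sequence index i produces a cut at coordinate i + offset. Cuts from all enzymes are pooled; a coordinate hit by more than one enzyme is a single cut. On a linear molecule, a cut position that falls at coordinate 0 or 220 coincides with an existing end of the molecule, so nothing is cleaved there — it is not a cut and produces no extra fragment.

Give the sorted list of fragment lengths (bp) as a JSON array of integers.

Site scan:
  BxoIV CTGCAC/5: at [21, 144, 156, 166] ⇒ [26, 149, 161, 171]
  TgoII GGCG/2: at [7, 82, 101, 184, 210] ⇒ [9, 84, 103, 186, 212]
  CdoII AATT/1: at [55, 88, 93, 97, 193, 202] ⇒ [56, 89, 94, 98, 194, 203]
  DwuV GGGGGCAT/2: at [69] ⇒ [71]
  IvoI ATGAGA/2: at [30, 40, 46, 110, 132, 172, 178] ⇒ [32, 42, 48, 112, 134, 174, 180]

All cut coordinates (distinct, sorted): [9, 26, 32, 42, 48, 56, 71, 84, 89, 94, 98, 103, 112, 134, 149, 161, 171, 174, 180, 186, 194, 203, 212]

Fragments:
  [0,9): 9 bp
  [9,26): 17 bp
  [26,32): 6 bp
  [32,42): 10 bp
  [42,48): 6 bp
  [48,56): 8 bp
  [56,71): 15 bp
  [71,84): 13 bp
  [84,89): 5 bp
  [89,94): 5 bp
  [94,98): 4 bp
  [98,103): 5 bp
  [103,112): 9 bp
  [112,134): 22 bp
  [134,149): 15 bp
  [149,161): 12 bp
  [161,171): 10 bp
  [171,174): 3 bp
  [174,180): 6 bp
  [180,186): 6 bp
  [186,194): 8 bp
  [194,203): 9 bp
  [203,212): 9 bp
  [212,220): 8 bp

[3,4,5,5,5,6,6,6,6,8,8,8,9,9,9,9,10,10,12,13,15,15,17,22]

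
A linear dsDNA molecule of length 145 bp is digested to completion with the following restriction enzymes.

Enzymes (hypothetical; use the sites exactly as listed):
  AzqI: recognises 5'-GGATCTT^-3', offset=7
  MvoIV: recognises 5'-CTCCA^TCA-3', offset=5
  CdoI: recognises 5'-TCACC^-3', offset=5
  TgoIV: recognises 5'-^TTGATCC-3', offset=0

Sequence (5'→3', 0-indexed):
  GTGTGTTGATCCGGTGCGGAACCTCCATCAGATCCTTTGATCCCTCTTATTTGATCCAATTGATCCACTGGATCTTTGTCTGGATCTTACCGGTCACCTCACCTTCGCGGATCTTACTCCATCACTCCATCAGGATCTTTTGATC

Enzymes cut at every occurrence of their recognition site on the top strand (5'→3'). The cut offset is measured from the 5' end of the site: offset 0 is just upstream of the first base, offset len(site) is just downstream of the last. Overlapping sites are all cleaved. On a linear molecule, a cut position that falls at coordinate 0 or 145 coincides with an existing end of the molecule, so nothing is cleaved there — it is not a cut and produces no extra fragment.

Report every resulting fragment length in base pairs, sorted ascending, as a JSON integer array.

Per-enzyme occurrences:
  AzqI (GGATCTT, off=7): starts [69, 81, 108, 132] → cuts [76, 88, 115, 139]
  MvoIV (CTCCATCA, off=5): starts [22, 116, 124] → cuts [27, 121, 129]
  CdoI (TCACC, off=5): starts [93, 98] → cuts [98, 103]
  TgoIV (TTGATCC, off=0): starts [5, 36, 50, 59] → cuts [5, 36, 50, 59]

Pooled cuts: [5, 27, 36, 50, 59, 76, 88, 98, 103, 115, 121, 129, 139]

Fragment lengths:
  [0,5): 5 bp
  [5,27): 22 bp
  [27,36): 9 bp
  [36,50): 14 bp
  [50,59): 9 bp
  [59,76): 17 bp
  [76,88): 12 bp
  [88,98): 10 bp
  [98,103): 5 bp
  [103,115): 12 bp
  [115,121): 6 bp
  [121,129): 8 bp
  [129,139): 10 bp
  [139,145): 6 bp

[5,5,6,6,8,9,9,10,10,12,12,14,17,22]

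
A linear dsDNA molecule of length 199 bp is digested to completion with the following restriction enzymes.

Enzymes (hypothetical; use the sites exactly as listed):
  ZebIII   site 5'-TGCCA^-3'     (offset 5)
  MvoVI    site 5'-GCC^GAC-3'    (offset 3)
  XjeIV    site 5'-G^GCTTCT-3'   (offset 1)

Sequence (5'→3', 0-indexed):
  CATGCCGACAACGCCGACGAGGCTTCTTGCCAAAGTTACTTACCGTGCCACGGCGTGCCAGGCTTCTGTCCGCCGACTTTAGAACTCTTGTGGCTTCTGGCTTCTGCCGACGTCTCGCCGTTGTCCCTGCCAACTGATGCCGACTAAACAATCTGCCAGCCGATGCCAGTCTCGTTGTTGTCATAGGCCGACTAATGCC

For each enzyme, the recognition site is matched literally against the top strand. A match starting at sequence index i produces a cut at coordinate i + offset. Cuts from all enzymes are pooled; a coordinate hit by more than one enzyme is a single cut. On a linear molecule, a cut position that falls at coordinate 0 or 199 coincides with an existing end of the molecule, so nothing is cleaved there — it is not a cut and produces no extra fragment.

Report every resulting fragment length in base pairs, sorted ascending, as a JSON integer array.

Scan for sites:
  ZebIII TGCCA/5: at [27, 45, 55, 127, 153, 163] ⇒ [32, 50, 60, 132, 158, 168]
  MvoVI GCCGAC/3: at [3, 12, 71, 105, 138, 186] ⇒ [6, 15, 74, 108, 141, 189]
  XjeIV GGCTTCT/1: at [20, 60, 91, 98] ⇒ [21, 61, 92, 99]

Pooled cuts: [6, 15, 21, 32, 50, 60, 61, 74, 92, 99, 108, 132, 141, 158, 168, 189]

Fragment lengths:
  [0,6): 6 bp
  [6,15): 9 bp
  [15,21): 6 bp
  [21,32): 11 bp
  [32,50): 18 bp
  [50,60): 10 bp
  [60,61): 1 bp
  [61,74): 13 bp
  [74,92): 18 bp
  [92,99): 7 bp
  [99,108): 9 bp
  [108,132): 24 bp
  [132,141): 9 bp
  [141,158): 17 bp
  [158,168): 10 bp
  [168,189): 21 bp
  [189,199): 10 bp

[1,6,6,7,9,9,9,10,10,10,11,13,17,18,18,21,24]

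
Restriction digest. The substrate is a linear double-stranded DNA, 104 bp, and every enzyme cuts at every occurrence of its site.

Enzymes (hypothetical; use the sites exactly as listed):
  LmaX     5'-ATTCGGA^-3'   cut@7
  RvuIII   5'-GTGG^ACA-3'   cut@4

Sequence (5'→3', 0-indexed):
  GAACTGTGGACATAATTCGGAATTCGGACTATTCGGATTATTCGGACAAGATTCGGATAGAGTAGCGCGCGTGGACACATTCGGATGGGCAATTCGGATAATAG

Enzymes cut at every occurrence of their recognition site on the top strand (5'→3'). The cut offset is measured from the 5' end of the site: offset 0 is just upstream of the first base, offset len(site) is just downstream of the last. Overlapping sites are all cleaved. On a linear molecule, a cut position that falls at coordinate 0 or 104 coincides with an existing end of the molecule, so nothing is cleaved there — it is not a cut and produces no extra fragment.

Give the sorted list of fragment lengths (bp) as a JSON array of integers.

[6,7,9,9,9,11,11,12,13,17]

Per-enzyme occurrences:
  LmaX (ATTCGGA, off=7): starts [14, 21, 30, 39, 50, 78, 91] → cuts [21, 28, 37, 46, 57, 85, 98]
  RvuIII (GTGGACA, off=4): starts [5, 70] → cuts [9, 74]

Pooled cuts: [9, 21, 28, 37, 46, 57, 74, 85, 98]

Fragments:
  [0,9): 9 bp
  [9,21): 12 bp
  [21,28): 7 bp
  [28,37): 9 bp
  [37,46): 9 bp
  [46,57): 11 bp
  [57,74): 17 bp
  [74,85): 11 bp
  [85,98): 13 bp
  [98,104): 6 bp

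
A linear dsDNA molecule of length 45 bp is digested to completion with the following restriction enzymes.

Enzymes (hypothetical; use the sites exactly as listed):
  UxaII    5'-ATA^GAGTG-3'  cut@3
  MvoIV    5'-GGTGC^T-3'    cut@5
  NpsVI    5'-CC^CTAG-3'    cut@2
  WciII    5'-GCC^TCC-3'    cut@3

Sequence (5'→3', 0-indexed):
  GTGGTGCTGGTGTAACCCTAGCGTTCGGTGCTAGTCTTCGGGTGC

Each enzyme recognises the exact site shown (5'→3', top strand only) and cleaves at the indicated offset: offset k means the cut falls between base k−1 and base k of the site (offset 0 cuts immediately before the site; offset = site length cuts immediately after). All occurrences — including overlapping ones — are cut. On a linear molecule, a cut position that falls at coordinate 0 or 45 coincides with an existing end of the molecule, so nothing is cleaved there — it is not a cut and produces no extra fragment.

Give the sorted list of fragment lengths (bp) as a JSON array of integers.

[7,10,14,14]

Per-enzyme occurrences:
  UxaII (ATAGAGTG, off=3): no sites
  MvoIV (GGTGCT, off=5): starts [2, 26] → cuts [7, 31]
  NpsVI (CCCTAG, off=2): starts [15] → cuts [17]
  WciII (GCCTCC, off=3): no sites

All cut coordinates (distinct, sorted): [7, 17, 31]

Fragment lengths:
  [0,7): 7 bp
  [7,17): 10 bp
  [17,31): 14 bp
  [31,45): 14 bp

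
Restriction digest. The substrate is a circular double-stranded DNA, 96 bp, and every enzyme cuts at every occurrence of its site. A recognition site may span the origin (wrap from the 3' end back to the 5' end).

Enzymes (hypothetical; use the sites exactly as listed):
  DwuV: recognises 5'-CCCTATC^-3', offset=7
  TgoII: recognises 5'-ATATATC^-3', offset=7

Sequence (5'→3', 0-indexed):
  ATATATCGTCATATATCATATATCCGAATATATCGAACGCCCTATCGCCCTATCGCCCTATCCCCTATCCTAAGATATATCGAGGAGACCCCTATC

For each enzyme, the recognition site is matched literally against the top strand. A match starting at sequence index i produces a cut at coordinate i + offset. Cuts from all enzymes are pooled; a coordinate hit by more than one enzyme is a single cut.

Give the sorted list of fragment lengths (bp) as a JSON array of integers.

Site scan:
  DwuV (CCCTATC, off=7): starts [39, 47, 55, 62, 89] → cuts [0, 46, 54, 62, 69]
  TgoII (ATATATC, off=7): starts [0, 10, 17, 27, 74] → cuts [7, 17, 24, 34, 81]

All cut coordinates (distinct, sorted): [0, 7, 17, 24, 34, 46, 54, 62, 69, 81]

Fragment lengths:
  0→7: 7 bp
  7→17: 10 bp
  17→24: 7 bp
  24→34: 10 bp
  34→46: 12 bp
  46→54: 8 bp
  54→62: 8 bp
  62→69: 7 bp
  69→81: 12 bp
  81→0 (wrap): 96-81+0 = 15 bp

[7,7,7,8,8,10,10,12,12,15]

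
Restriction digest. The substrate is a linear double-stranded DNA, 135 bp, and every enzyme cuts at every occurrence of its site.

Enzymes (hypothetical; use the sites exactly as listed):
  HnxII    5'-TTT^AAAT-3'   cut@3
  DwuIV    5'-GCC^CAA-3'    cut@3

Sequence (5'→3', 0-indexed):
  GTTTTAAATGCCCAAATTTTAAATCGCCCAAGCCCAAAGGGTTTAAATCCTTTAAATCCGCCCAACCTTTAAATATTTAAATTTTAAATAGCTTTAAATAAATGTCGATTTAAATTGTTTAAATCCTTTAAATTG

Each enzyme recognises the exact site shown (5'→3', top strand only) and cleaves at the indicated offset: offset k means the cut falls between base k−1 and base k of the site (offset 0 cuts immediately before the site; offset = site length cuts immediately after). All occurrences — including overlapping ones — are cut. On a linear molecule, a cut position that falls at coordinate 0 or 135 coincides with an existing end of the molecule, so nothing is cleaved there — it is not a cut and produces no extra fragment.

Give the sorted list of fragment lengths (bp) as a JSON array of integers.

[5,6,6,7,7,8,8,8,8,9,9,9,9,10,10,16]

Scan for sites:
  HnxII (TTTAAAT, off=3): starts [2, 17, 41, 50, 67, 75, 82, 92, 108, 117, 126] → cuts [5, 20, 44, 53, 70, 78, 85, 95, 111, 120, 129]
  DwuIV (GCCCAA, off=3): starts [9, 25, 31, 59] → cuts [12, 28, 34, 62]

All cut coordinates (distinct, sorted): [5, 12, 20, 28, 34, 44, 53, 62, 70, 78, 85, 95, 111, 120, 129]

Fragments:
  [0,5): 5 bp
  [5,12): 7 bp
  [12,20): 8 bp
  [20,28): 8 bp
  [28,34): 6 bp
  [34,44): 10 bp
  [44,53): 9 bp
  [53,62): 9 bp
  [62,70): 8 bp
  [70,78): 8 bp
  [78,85): 7 bp
  [85,95): 10 bp
  [95,111): 16 bp
  [111,120): 9 bp
  [120,129): 9 bp
  [129,135): 6 bp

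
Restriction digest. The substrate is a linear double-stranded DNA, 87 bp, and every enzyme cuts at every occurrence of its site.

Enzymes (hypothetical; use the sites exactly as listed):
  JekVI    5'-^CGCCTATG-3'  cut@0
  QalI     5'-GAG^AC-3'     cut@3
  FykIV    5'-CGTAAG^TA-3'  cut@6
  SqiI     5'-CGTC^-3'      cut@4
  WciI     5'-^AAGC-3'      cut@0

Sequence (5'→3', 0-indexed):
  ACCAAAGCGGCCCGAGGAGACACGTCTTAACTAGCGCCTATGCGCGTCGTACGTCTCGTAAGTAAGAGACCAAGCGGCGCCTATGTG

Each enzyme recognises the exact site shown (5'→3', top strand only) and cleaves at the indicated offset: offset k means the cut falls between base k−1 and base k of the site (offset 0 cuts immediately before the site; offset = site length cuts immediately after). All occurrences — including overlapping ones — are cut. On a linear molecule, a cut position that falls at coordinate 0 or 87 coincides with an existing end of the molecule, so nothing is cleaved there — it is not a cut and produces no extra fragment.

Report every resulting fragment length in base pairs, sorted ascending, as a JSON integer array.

[3,4,6,6,7,7,7,8,10,14,15]

Scan for sites:
  JekVI (CGCCTATG, off=0): starts [34, 77] → cuts [34, 77]
  QalI (GAGAC, off=3): starts [16, 65] → cuts [19, 68]
  FykIV (CGTAAGTA, off=6): starts [56] → cuts [62]
  SqiI (CGTC, off=4): starts [22, 44, 51] → cuts [26, 48, 55]
  WciI (AAGC, off=0): starts [4, 71] → cuts [4, 71]

All cut coordinates (distinct, sorted): [4, 19, 26, 34, 48, 55, 62, 68, 71, 77]

Fragments:
  [0,4): 4 bp
  [4,19): 15 bp
  [19,26): 7 bp
  [26,34): 8 bp
  [34,48): 14 bp
  [48,55): 7 bp
  [55,62): 7 bp
  [62,68): 6 bp
  [68,71): 3 bp
  [71,77): 6 bp
  [77,87): 10 bp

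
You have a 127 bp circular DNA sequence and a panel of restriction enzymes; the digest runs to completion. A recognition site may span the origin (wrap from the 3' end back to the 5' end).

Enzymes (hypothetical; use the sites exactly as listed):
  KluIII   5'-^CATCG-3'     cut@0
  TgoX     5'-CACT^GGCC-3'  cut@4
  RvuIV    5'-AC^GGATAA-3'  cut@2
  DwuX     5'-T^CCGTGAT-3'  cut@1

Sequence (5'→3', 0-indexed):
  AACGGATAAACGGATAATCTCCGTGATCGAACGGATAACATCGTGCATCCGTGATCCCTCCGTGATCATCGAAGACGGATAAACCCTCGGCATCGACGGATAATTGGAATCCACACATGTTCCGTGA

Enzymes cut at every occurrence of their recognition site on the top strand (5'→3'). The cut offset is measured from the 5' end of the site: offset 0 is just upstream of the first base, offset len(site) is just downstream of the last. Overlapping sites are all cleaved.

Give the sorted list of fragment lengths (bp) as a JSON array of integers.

[6,7,7,8,9,10,10,11,12,14,33]

Per-enzyme occurrences:
  KluIII (CATCG, off=0): starts [38, 66, 90] → cuts [38, 66, 90]
  TgoX (CACTGGCC, off=4): no sites
  RvuIV (ACGGATAA, off=2): starts [1, 9, 30, 74, 95] → cuts [3, 11, 32, 76, 97]
  DwuX (TCCGTGAT, off=1): starts [19, 47, 58] → cuts [20, 48, 59]

All cut coordinates (distinct, sorted): [3, 11, 20, 32, 38, 48, 59, 66, 76, 90, 97]

Fragments:
  3→11: 8 bp
  11→20: 9 bp
  20→32: 12 bp
  32→38: 6 bp
  38→48: 10 bp
  48→59: 11 bp
  59→66: 7 bp
  66→76: 10 bp
  76→90: 14 bp
  90→97: 7 bp
  97→3 (wrap): 127-97+3 = 33 bp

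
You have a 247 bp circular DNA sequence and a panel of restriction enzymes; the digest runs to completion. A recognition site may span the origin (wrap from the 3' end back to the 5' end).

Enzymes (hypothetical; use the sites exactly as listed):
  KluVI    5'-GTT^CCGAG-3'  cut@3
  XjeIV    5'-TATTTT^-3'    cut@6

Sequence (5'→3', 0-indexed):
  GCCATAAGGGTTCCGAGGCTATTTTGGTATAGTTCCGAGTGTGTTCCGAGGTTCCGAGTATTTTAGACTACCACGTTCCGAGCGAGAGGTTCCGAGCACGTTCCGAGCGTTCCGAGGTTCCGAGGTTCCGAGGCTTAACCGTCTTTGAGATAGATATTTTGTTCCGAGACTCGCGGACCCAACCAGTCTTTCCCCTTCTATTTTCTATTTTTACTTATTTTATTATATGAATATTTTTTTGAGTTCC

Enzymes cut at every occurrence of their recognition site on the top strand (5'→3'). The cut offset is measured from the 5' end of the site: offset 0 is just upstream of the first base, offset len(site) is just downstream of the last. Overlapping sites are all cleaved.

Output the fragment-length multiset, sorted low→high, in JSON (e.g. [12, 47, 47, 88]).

[3,7,8,8,8,9,9,10,11,11,11,13,13,14,16,22,33,41]

Site scan:
  KluVI (GTTCCGAG, off=3): starts [9, 31, 42, 50, 74, 88, 99, 108, 116, 124, 160] → cuts [12, 34, 45, 53, 77, 91, 102, 111, 119, 127, 163]
  XjeIV (TATTTT, off=6): starts [19, 58, 154, 198, 205, 215, 231] → cuts [25, 64, 160, 204, 211, 221, 237]

Pooled cuts: [12, 25, 34, 45, 53, 64, 77, 91, 102, 111, 119, 127, 160, 163, 204, 211, 221, 237]

Fragments:
  12→25: 13 bp
  25→34: 9 bp
  34→45: 11 bp
  45→53: 8 bp
  53→64: 11 bp
  64→77: 13 bp
  77→91: 14 bp
  91→102: 11 bp
  102→111: 9 bp
  111→119: 8 bp
  119→127: 8 bp
  127→160: 33 bp
  160→163: 3 bp
  163→204: 41 bp
  204→211: 7 bp
  211→221: 10 bp
  221→237: 16 bp
  237→12 (wrap): 247-237+12 = 22 bp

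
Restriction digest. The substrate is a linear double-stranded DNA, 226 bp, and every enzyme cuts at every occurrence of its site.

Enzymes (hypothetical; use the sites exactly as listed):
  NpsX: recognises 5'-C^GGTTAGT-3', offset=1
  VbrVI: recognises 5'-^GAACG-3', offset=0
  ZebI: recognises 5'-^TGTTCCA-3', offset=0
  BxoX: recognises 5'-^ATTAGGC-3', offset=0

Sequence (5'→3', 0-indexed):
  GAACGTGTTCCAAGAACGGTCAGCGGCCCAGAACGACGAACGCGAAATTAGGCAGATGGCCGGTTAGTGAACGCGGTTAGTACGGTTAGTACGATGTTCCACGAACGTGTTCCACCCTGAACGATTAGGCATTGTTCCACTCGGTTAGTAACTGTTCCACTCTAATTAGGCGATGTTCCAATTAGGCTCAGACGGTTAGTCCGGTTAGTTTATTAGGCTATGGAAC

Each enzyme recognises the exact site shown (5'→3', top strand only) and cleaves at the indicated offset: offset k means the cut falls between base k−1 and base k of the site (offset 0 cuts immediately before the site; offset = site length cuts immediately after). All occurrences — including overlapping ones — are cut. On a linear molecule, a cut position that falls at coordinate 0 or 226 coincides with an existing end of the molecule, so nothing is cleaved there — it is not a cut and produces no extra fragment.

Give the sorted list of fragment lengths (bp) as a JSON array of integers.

[5,5,5,6,7,7,7,8,8,9,9,9,9,9,9,10,10,11,11,12,13,15,15,17]

Per-enzyme occurrences:
  NpsX CGGTTAGT/1: at [60, 73, 82, 141, 192, 201] ⇒ [61, 74, 83, 142, 193, 202]
  VbrVI GAACG/0: at [0, 13, 30, 37, 68, 102, 118] ⇒ [13, 30, 37, 68, 102, 118] (position 0 is a terminus of the linear molecule — no cut)
  ZebI TGTTCCA/0: at [5, 94, 107, 132, 152, 173] ⇒ [5, 94, 107, 132, 152, 173]
  BxoX ATTAGGC/0: at [46, 123, 164, 180, 211] ⇒ [46, 123, 164, 180, 211]

All cut coordinates (distinct, sorted): [5, 13, 30, 37, 46, 61, 68, 74, 83, 94, 102, 107, 118, 123, 132, 142, 152, 164, 173, 180, 193, 202, 211]

Fragment lengths:
  [0,5): 5 bp
  [5,13): 8 bp
  [13,30): 17 bp
  [30,37): 7 bp
  [37,46): 9 bp
  [46,61): 15 bp
  [61,68): 7 bp
  [68,74): 6 bp
  [74,83): 9 bp
  [83,94): 11 bp
  [94,102): 8 bp
  [102,107): 5 bp
  [107,118): 11 bp
  [118,123): 5 bp
  [123,132): 9 bp
  [132,142): 10 bp
  [142,152): 10 bp
  [152,164): 12 bp
  [164,173): 9 bp
  [173,180): 7 bp
  [180,193): 13 bp
  [193,202): 9 bp
  [202,211): 9 bp
  [211,226): 15 bp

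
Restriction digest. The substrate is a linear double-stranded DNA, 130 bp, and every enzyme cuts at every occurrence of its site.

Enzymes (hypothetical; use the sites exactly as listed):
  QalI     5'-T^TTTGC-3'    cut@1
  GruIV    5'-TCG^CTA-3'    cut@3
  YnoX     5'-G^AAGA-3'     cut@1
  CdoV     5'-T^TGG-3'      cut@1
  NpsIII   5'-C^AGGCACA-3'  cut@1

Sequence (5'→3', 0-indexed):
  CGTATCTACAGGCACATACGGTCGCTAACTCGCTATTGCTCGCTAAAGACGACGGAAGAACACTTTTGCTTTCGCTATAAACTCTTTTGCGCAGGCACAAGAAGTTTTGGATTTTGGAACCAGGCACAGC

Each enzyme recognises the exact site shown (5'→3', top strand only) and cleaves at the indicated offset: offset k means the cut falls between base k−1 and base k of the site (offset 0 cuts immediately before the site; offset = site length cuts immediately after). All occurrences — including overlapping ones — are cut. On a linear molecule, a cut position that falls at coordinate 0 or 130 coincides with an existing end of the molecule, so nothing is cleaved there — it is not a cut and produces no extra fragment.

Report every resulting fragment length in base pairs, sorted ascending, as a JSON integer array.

[7,7,7,8,9,9,9,10,10,11,13,15,15]

Site scan:
  QalI (TTTTGC, off=1): starts [63, 84] → cuts [64, 85]
  GruIV (TCGCTA, off=3): starts [21, 29, 39, 71] → cuts [24, 32, 42, 74]
  YnoX (GAAGA, off=1): starts [54] → cuts [55]
  CdoV (TTGG, off=1): starts [106, 113] → cuts [107, 114]
  NpsIII (CAGGCACA, off=1): starts [8, 91, 120] → cuts [9, 92, 121]

All cut coordinates (distinct, sorted): [9, 24, 32, 42, 55, 64, 74, 85, 92, 107, 114, 121]

Fragment lengths:
  [0,9): 9 bp
  [9,24): 15 bp
  [24,32): 8 bp
  [32,42): 10 bp
  [42,55): 13 bp
  [55,64): 9 bp
  [64,74): 10 bp
  [74,85): 11 bp
  [85,92): 7 bp
  [92,107): 15 bp
  [107,114): 7 bp
  [114,121): 7 bp
  [121,130): 9 bp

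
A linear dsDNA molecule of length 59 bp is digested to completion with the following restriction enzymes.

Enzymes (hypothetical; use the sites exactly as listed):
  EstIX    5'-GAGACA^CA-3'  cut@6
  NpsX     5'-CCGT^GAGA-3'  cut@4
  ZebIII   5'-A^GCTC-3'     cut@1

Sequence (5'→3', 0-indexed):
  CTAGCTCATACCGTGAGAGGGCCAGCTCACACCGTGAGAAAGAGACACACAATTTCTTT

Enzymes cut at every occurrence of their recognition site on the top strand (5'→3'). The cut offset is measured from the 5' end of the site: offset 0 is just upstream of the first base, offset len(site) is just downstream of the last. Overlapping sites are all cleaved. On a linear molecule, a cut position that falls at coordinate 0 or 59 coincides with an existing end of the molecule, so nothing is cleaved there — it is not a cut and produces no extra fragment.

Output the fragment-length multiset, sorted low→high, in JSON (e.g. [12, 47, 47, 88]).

Site scan:
  EstIX (GAGACACA, off=6): starts [41] → cuts [47]
  NpsX (CCGTGAGA, off=4): starts [10, 31] → cuts [14, 35]
  ZebIII (AGCTC, off=1): starts [2, 23] → cuts [3, 24]

Pooled cuts: [3, 14, 24, 35, 47]

Fragments:
  [0,3): 3 bp
  [3,14): 11 bp
  [14,24): 10 bp
  [24,35): 11 bp
  [35,47): 12 bp
  [47,59): 12 bp

[3,10,11,11,12,12]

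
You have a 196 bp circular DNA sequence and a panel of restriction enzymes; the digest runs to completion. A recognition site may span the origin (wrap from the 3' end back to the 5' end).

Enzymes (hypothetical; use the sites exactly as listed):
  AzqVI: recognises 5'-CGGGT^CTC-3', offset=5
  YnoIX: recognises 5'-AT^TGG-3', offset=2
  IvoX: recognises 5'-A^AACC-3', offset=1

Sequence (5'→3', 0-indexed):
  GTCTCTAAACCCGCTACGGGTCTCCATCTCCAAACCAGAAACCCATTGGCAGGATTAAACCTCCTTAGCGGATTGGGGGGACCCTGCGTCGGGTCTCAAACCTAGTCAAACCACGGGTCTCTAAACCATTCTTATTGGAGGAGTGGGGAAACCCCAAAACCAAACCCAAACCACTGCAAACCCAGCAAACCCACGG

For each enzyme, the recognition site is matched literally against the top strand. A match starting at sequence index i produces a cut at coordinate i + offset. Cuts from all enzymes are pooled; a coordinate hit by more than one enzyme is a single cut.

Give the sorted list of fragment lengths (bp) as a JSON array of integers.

[4,5,5,5,6,7,7,8,9,10,10,10,11,11,11,12,14,14,16,21]

Per-enzyme occurrences:
  AzqVI (CGGGTCTC, off=5): starts [16, 89, 113, 193] → cuts [2, 21, 94, 118]
  YnoIX (ATTGG, off=2): starts [44, 71, 133] → cuts [46, 73, 135]
  IvoX (AAACC, off=1): starts [6, 31, 38, 56, 97, 107, 122, 148, 156, 161, 167, 177, 186] → cuts [7, 32, 39, 57, 98, 108, 123, 149, 157, 162, 168, 178, 187]

Pooled cuts: [2, 7, 21, 32, 39, 46, 57, 73, 94, 98, 108, 118, 123, 135, 149, 157, 162, 168, 178, 187]

Fragments:
  2→7: 5 bp
  7→21: 14 bp
  21→32: 11 bp
  32→39: 7 bp
  39→46: 7 bp
  46→57: 11 bp
  57→73: 16 bp
  73→94: 21 bp
  94→98: 4 bp
  98→108: 10 bp
  108→118: 10 bp
  118→123: 5 bp
  123→135: 12 bp
  135→149: 14 bp
  149→157: 8 bp
  157→162: 5 bp
  162→168: 6 bp
  168→178: 10 bp
  178→187: 9 bp
  187→2 (wrap): 196-187+2 = 11 bp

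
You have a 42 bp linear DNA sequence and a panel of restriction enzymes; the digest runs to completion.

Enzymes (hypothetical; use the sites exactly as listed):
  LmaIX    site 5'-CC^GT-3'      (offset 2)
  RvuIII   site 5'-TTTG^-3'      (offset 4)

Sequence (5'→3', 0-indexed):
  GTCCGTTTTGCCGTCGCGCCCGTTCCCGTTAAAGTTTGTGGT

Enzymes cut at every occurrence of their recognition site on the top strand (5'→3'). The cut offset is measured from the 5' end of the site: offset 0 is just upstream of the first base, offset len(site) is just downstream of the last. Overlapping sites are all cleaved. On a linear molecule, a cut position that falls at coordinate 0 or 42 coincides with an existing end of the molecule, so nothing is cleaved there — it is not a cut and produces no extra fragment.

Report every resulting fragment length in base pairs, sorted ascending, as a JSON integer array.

Scan for sites:
  LmaIX (CCGT, off=2): starts [2, 10, 19, 25] → cuts [4, 12, 21, 27]
  RvuIII (TTTG, off=4): starts [6, 34] → cuts [10, 38]

All cut coordinates (distinct, sorted): [4, 10, 12, 21, 27, 38]

Fragment lengths:
  [0,4): 4 bp
  [4,10): 6 bp
  [10,12): 2 bp
  [12,21): 9 bp
  [21,27): 6 bp
  [27,38): 11 bp
  [38,42): 4 bp

[2,4,4,6,6,9,11]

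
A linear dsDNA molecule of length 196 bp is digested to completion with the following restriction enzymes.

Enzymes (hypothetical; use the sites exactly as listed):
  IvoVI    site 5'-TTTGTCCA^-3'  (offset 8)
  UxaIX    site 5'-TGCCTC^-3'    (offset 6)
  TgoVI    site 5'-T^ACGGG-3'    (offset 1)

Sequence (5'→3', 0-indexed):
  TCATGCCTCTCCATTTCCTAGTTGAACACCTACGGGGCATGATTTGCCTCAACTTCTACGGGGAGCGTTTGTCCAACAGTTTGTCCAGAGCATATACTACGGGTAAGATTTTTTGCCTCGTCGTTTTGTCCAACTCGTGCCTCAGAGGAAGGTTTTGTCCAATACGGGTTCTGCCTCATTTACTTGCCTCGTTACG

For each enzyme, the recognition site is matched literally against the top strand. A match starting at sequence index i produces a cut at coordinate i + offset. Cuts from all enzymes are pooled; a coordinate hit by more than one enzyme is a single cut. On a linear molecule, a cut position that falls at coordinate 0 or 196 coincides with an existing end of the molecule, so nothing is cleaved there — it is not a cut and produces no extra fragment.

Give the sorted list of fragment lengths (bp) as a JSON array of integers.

Per-enzyme occurrences:
  IvoVI (TTTGTCCA, off=8): starts [67, 79, 124, 153] → cuts [75, 87, 132, 161]
  UxaIX (TGCCTC, off=6): starts [3, 44, 113, 137, 171, 184] → cuts [9, 50, 119, 143, 177, 190]
  TgoVI (TACGGG, off=1): starts [30, 56, 97, 162] → cuts [31, 57, 98, 163]

All cut coordinates (distinct, sorted): [9, 31, 50, 57, 75, 87, 98, 119, 132, 143, 161, 163, 177, 190]

Fragments:
  [0,9): 9 bp
  [9,31): 22 bp
  [31,50): 19 bp
  [50,57): 7 bp
  [57,75): 18 bp
  [75,87): 12 bp
  [87,98): 11 bp
  [98,119): 21 bp
  [119,132): 13 bp
  [132,143): 11 bp
  [143,161): 18 bp
  [161,163): 2 bp
  [163,177): 14 bp
  [177,190): 13 bp
  [190,196): 6 bp

[2,6,7,9,11,11,12,13,13,14,18,18,19,21,22]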